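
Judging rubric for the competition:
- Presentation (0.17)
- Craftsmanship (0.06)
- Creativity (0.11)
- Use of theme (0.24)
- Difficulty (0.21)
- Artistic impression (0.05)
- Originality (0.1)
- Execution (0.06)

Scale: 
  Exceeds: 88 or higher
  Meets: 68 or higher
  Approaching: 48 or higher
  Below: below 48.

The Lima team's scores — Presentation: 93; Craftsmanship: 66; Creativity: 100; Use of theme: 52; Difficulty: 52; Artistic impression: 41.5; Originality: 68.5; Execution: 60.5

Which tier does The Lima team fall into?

Weighted total:
  Presentation 93 × 0.17 = 15.81
  Craftsmanship 66 × 0.06 = 3.96
  Creativity 100 × 0.11 = 11
  Use of theme 52 × 0.24 = 12.48
  Difficulty 52 × 0.21 = 10.92
  Artistic impression 41.5 × 0.05 = 2.075
  Originality 68.5 × 0.1 = 6.85
  Execution 60.5 × 0.06 = 3.63
Sum = 66.725
66.725 is ≥ 48 and < 68 → Approaching

Approaching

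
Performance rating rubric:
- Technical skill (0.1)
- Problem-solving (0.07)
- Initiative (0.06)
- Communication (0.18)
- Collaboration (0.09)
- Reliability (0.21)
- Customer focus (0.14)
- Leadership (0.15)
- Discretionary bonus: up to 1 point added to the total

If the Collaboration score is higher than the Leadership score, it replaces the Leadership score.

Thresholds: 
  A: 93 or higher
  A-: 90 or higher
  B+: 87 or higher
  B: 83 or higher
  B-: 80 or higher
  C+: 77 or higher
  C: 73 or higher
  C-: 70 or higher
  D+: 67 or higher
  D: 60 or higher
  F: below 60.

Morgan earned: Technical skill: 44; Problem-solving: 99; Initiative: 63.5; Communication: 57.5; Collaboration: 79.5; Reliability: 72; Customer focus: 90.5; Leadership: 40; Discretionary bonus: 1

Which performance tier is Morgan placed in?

Collaboration (79.5) > Leadership (40), so Leadership counts as 79.5.
Weighted total:
  Technical skill 44 × 0.1 = 4.4
  Problem-solving 99 × 0.07 = 6.93
  Initiative 63.5 × 0.06 = 3.81
  Communication 57.5 × 0.18 = 10.35
  Collaboration 79.5 × 0.09 = 7.155
  Reliability 72 × 0.21 = 15.12
  Customer focus 90.5 × 0.14 = 12.67
  Leadership 79.5 × 0.15 = 11.925
Sum = 72.36
Discretionary bonus: 72.36 + 1 = 73.36
73.36 is ≥ 73 and < 77 → C

C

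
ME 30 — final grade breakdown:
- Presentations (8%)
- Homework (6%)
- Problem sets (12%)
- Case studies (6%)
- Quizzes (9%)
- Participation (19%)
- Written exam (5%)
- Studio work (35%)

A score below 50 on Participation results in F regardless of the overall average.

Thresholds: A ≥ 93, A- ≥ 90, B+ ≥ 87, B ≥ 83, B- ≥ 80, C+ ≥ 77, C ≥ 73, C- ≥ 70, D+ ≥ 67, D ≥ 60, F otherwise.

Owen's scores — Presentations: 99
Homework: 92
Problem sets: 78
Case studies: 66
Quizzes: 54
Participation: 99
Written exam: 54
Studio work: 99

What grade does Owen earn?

B+

Participation score 99 ≥ 50: minimum met.
Weighted total:
  Presentations 99 × 0.08 = 7.92
  Homework 92 × 0.06 = 5.52
  Problem sets 78 × 0.12 = 9.36
  Case studies 66 × 0.06 = 3.96
  Quizzes 54 × 0.09 = 4.86
  Participation 99 × 0.19 = 18.81
  Written exam 54 × 0.05 = 2.7
  Studio work 99 × 0.35 = 34.65
Sum = 87.78
87.78 is ≥ 87 and < 90 → B+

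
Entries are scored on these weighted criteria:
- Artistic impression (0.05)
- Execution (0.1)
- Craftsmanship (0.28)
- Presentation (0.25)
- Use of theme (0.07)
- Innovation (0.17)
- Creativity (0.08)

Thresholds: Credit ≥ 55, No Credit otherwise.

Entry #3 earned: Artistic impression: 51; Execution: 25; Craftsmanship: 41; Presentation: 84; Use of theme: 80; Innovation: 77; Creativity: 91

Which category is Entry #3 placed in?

Weighted total:
  Artistic impression 51 × 0.05 = 2.55
  Execution 25 × 0.1 = 2.5
  Craftsmanship 41 × 0.28 = 11.48
  Presentation 84 × 0.25 = 21
  Use of theme 80 × 0.07 = 5.6
  Innovation 77 × 0.17 = 13.09
  Creativity 91 × 0.08 = 7.28
Sum = 63.5
63.5 ≥ 55 → Credit

Credit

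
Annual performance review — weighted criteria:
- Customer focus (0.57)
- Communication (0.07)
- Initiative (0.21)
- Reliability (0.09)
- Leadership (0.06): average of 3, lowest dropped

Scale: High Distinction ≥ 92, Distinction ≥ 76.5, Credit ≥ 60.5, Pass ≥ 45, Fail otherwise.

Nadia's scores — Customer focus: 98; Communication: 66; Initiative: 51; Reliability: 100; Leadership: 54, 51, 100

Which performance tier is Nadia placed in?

Leadership: drop 51 → average of remaining 2 = 154/2 = 77
Weighted total:
  Customer focus 98 × 0.57 = 55.86
  Communication 66 × 0.07 = 4.62
  Initiative 51 × 0.21 = 10.71
  Reliability 100 × 0.09 = 9
  Leadership 77 × 0.06 = 4.62
Sum = 84.81
84.81 is ≥ 76.5 and < 92 → Distinction

Distinction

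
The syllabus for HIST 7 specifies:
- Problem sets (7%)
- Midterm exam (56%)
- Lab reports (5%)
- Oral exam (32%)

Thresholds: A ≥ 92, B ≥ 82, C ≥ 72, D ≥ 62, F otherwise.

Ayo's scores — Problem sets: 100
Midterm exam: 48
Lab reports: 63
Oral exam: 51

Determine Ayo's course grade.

Weighted total:
  Problem sets 100 × 0.07 = 7
  Midterm exam 48 × 0.56 = 26.88
  Lab reports 63 × 0.05 = 3.15
  Oral exam 51 × 0.32 = 16.32
Sum = 53.35
53.35 < 62 → F

F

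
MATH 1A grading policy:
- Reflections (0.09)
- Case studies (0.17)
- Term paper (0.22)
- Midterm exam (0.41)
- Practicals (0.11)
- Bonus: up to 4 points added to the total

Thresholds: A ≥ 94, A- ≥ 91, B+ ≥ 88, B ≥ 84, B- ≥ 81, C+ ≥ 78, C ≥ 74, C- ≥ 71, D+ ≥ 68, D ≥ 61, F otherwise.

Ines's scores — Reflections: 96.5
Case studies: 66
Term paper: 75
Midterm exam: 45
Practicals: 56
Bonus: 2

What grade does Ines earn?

D

Weighted total:
  Reflections 96.5 × 0.09 = 8.685
  Case studies 66 × 0.17 = 11.22
  Term paper 75 × 0.22 = 16.5
  Midterm exam 45 × 0.41 = 18.45
  Practicals 56 × 0.11 = 6.16
Sum = 61.015
Bonus: 61.015 + 2 = 63.015
63.015 is ≥ 61 and < 68 → D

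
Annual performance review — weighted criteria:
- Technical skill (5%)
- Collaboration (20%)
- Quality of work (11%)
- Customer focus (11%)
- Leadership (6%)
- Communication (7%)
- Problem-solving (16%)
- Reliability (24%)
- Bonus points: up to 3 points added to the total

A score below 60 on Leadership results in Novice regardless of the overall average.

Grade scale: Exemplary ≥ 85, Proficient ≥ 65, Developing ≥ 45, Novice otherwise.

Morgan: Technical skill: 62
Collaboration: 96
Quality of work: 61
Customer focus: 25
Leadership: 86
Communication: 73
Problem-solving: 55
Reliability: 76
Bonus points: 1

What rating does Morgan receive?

Leadership score 86 ≥ 60: minimum met.
Weighted total:
  Technical skill 62 × 0.05 = 3.1
  Collaboration 96 × 0.2 = 19.2
  Quality of work 61 × 0.11 = 6.71
  Customer focus 25 × 0.11 = 2.75
  Leadership 86 × 0.06 = 5.16
  Communication 73 × 0.07 = 5.11
  Problem-solving 55 × 0.16 = 8.8
  Reliability 76 × 0.24 = 18.24
Sum = 69.07
Bonus points: 69.07 + 1 = 70.07
70.07 is ≥ 65 and < 85 → Proficient

Proficient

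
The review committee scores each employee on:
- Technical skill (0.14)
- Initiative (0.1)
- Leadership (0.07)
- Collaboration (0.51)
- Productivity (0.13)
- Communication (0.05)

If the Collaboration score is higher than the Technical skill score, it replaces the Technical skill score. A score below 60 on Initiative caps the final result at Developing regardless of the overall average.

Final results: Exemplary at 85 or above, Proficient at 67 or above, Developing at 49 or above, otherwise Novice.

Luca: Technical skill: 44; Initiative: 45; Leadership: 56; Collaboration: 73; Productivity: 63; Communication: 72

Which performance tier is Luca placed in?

Collaboration (73) > Technical skill (44), so Technical skill counts as 73.
Initiative score 45 < 60: minimum not met.
Weighted total:
  Technical skill 73 × 0.14 = 10.22
  Initiative 45 × 0.1 = 4.5
  Leadership 56 × 0.07 = 3.92
  Collaboration 73 × 0.51 = 37.23
  Productivity 63 × 0.13 = 8.19
  Communication 72 × 0.05 = 3.6
Sum = 67.66
67.66 would be Proficient; cap at Developing applies → Developing.

Developing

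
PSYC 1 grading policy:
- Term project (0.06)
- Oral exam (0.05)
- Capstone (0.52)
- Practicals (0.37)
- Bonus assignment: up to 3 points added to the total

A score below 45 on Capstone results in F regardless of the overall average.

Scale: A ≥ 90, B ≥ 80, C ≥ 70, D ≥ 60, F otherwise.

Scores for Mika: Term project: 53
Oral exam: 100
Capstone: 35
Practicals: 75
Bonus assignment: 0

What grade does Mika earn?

F

Capstone score 35 < 45: minimum not met.
Weighted total:
  Term project 53 × 0.06 = 3.18
  Oral exam 100 × 0.05 = 5
  Capstone 35 × 0.52 = 18.2
  Practicals 75 × 0.37 = 27.75
Sum = 54.13
Bonus assignment: 54.13 + 0 = 54.13
Because the Capstone minimum was not met, the result is F.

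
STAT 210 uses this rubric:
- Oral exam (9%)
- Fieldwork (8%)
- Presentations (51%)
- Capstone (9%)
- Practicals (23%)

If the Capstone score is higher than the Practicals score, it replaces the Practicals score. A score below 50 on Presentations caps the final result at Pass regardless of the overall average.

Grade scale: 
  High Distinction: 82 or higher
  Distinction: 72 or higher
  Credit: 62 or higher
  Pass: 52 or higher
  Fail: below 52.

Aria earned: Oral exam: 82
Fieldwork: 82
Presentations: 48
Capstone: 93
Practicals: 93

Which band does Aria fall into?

Pass

Capstone (93) ≤ Practicals (93), so Practicals stays at 93.
Presentations score 48 < 50: minimum not met.
Weighted total:
  Oral exam 82 × 0.09 = 7.38
  Fieldwork 82 × 0.08 = 6.56
  Presentations 48 × 0.51 = 24.48
  Capstone 93 × 0.09 = 8.37
  Practicals 93 × 0.23 = 21.39
Sum = 68.18
68.18 would be Credit; cap at Pass applies → Pass.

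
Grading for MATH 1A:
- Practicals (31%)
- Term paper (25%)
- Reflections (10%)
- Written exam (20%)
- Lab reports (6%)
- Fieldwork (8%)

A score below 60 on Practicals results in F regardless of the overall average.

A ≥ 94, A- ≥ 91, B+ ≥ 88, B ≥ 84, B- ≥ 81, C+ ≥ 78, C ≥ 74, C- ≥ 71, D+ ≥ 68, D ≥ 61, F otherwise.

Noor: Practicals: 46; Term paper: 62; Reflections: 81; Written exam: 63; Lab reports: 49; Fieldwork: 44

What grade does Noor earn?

F

Practicals score 46 < 60: minimum not met.
Weighted total:
  Practicals 46 × 0.31 = 14.26
  Term paper 62 × 0.25 = 15.5
  Reflections 81 × 0.1 = 8.1
  Written exam 63 × 0.2 = 12.6
  Lab reports 49 × 0.06 = 2.94
  Fieldwork 44 × 0.08 = 3.52
Sum = 56.92
Because the Practicals minimum was not met, the result is F.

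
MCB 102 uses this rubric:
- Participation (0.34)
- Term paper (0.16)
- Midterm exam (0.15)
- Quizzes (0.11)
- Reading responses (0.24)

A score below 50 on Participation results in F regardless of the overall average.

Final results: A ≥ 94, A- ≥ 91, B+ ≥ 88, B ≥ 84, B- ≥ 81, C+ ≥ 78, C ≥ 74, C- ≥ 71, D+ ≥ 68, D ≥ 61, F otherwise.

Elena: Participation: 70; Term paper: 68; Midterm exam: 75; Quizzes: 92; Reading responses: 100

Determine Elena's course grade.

Participation score 70 ≥ 50: minimum met.
Weighted total:
  Participation 70 × 0.34 = 23.8
  Term paper 68 × 0.16 = 10.88
  Midterm exam 75 × 0.15 = 11.25
  Quizzes 92 × 0.11 = 10.12
  Reading responses 100 × 0.24 = 24
Sum = 80.05
80.05 is ≥ 78 and < 81 → C+

C+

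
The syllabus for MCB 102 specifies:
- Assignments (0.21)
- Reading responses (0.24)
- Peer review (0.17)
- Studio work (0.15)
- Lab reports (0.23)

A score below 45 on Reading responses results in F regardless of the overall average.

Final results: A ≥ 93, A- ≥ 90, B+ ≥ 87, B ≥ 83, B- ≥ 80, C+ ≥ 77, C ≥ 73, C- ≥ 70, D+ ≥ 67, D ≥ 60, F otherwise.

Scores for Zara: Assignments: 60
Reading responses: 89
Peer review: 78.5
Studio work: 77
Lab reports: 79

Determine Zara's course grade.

C+

Reading responses score 89 ≥ 45: minimum met.
Weighted total:
  Assignments 60 × 0.21 = 12.6
  Reading responses 89 × 0.24 = 21.36
  Peer review 78.5 × 0.17 = 13.345
  Studio work 77 × 0.15 = 11.55
  Lab reports 79 × 0.23 = 18.17
Sum = 77.025
77.025 is ≥ 77 and < 80 → C+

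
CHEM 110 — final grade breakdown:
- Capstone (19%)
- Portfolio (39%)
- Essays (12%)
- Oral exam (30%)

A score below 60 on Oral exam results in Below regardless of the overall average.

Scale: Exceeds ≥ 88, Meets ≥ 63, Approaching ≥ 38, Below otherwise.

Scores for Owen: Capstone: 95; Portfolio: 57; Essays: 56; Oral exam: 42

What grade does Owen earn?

Below

Oral exam score 42 < 60: minimum not met.
Weighted total:
  Capstone 95 × 0.19 = 18.05
  Portfolio 57 × 0.39 = 22.23
  Essays 56 × 0.12 = 6.72
  Oral exam 42 × 0.3 = 12.6
Sum = 59.6
Because the Oral exam minimum was not met, the result is Below.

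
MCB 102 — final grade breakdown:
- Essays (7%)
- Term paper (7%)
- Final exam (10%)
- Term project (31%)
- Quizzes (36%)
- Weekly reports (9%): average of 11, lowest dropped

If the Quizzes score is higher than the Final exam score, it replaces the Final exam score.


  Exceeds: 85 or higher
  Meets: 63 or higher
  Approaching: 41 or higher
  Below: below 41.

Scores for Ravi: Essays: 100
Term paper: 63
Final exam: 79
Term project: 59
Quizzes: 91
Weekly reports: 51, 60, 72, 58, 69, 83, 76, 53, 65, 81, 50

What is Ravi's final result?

Meets

Weekly reports: drop 50 → average of remaining 10 = 668/10 = 66.8
Quizzes (91) > Final exam (79), so Final exam counts as 91.
Weighted total:
  Essays 100 × 0.07 = 7
  Term paper 63 × 0.07 = 4.41
  Final exam 91 × 0.1 = 9.1
  Term project 59 × 0.31 = 18.29
  Quizzes 91 × 0.36 = 32.76
  Weekly reports 66.8 × 0.09 = 6.012
Sum = 77.572
77.572 is ≥ 63 and < 85 → Meets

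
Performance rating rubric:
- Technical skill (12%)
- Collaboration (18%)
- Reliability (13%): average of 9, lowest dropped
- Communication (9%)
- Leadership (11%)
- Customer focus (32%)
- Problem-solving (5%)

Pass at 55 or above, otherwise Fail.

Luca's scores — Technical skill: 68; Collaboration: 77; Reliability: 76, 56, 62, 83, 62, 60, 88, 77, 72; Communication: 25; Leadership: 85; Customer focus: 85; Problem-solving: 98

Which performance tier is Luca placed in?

Pass

Reliability: drop 56 → average of remaining 8 = 580/8 = 72.5
Weighted total:
  Technical skill 68 × 0.12 = 8.16
  Collaboration 77 × 0.18 = 13.86
  Reliability 72.5 × 0.13 = 9.425
  Communication 25 × 0.09 = 2.25
  Leadership 85 × 0.11 = 9.35
  Customer focus 85 × 0.32 = 27.2
  Problem-solving 98 × 0.05 = 4.9
Sum = 75.145
75.145 ≥ 55 → Pass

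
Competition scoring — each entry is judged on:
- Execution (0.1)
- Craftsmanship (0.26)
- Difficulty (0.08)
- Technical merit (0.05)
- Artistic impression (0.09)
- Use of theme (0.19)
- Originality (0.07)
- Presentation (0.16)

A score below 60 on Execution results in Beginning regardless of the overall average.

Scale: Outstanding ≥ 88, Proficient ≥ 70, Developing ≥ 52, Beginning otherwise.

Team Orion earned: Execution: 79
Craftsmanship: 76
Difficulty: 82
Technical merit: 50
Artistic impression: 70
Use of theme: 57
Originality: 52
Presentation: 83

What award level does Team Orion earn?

Execution score 79 ≥ 60: minimum met.
Weighted total:
  Execution 79 × 0.1 = 7.9
  Craftsmanship 76 × 0.26 = 19.76
  Difficulty 82 × 0.08 = 6.56
  Technical merit 50 × 0.05 = 2.5
  Artistic impression 70 × 0.09 = 6.3
  Use of theme 57 × 0.19 = 10.83
  Originality 52 × 0.07 = 3.64
  Presentation 83 × 0.16 = 13.28
Sum = 70.77
70.77 is ≥ 70 and < 88 → Proficient

Proficient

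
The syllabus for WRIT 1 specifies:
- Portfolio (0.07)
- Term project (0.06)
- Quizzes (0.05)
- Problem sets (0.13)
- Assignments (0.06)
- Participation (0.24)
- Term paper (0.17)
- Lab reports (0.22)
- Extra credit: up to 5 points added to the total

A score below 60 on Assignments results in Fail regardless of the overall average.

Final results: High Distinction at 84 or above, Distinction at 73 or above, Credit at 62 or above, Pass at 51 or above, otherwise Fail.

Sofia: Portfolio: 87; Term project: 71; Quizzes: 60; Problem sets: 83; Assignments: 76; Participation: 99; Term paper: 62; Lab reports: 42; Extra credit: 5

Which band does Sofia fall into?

Distinction

Assignments score 76 ≥ 60: minimum met.
Weighted total:
  Portfolio 87 × 0.07 = 6.09
  Term project 71 × 0.06 = 4.26
  Quizzes 60 × 0.05 = 3
  Problem sets 83 × 0.13 = 10.79
  Assignments 76 × 0.06 = 4.56
  Participation 99 × 0.24 = 23.76
  Term paper 62 × 0.17 = 10.54
  Lab reports 42 × 0.22 = 9.24
Sum = 72.24
Extra credit: 72.24 + 5 = 77.24
77.24 is ≥ 73 and < 84 → Distinction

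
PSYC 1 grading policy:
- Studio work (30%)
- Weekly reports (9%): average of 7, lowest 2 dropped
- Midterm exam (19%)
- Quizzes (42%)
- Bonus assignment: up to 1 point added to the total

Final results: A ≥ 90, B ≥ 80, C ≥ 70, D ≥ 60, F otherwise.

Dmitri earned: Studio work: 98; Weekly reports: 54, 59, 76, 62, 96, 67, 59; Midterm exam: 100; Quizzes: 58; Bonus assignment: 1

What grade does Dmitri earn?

B

Weekly reports: drop 54, 59 → average of remaining 5 = 360/5 = 72
Weighted total:
  Studio work 98 × 0.3 = 29.4
  Weekly reports 72 × 0.09 = 6.48
  Midterm exam 100 × 0.19 = 19
  Quizzes 58 × 0.42 = 24.36
Sum = 79.24
Bonus assignment: 79.24 + 1 = 80.24
80.24 is ≥ 80 and < 90 → B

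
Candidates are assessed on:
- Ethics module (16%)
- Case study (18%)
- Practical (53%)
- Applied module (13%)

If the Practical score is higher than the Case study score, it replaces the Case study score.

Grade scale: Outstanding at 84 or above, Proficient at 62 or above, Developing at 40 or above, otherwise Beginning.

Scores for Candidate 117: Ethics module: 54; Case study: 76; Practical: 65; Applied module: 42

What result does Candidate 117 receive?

Practical (65) ≤ Case study (76), so Case study stays at 76.
Weighted total:
  Ethics module 54 × 0.16 = 8.64
  Case study 76 × 0.18 = 13.68
  Practical 65 × 0.53 = 34.45
  Applied module 42 × 0.13 = 5.46
Sum = 62.23
62.23 is ≥ 62 and < 84 → Proficient

Proficient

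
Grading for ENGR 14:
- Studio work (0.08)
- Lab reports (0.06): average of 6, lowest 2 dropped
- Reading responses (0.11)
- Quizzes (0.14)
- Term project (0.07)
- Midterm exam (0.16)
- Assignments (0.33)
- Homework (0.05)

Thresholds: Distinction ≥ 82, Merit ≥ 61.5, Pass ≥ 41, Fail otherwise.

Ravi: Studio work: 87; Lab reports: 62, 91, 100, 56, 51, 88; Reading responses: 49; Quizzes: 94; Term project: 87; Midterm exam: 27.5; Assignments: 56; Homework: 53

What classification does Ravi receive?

Lab reports: drop 51, 56 → average of remaining 4 = 341/4 = 85.25
Weighted total:
  Studio work 87 × 0.08 = 6.96
  Lab reports 85.25 × 0.06 = 5.115
  Reading responses 49 × 0.11 = 5.39
  Quizzes 94 × 0.14 = 13.16
  Term project 87 × 0.07 = 6.09
  Midterm exam 27.5 × 0.16 = 4.4
  Assignments 56 × 0.33 = 18.48
  Homework 53 × 0.05 = 2.65
Sum = 62.245
62.245 is ≥ 61.5 and < 82 → Merit

Merit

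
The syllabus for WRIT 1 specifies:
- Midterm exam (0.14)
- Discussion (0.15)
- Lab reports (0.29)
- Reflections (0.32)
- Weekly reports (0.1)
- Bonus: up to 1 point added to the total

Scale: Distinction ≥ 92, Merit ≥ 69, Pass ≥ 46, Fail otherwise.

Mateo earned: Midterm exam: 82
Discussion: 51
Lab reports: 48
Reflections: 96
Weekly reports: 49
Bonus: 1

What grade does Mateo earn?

Merit

Weighted total:
  Midterm exam 82 × 0.14 = 11.48
  Discussion 51 × 0.15 = 7.65
  Lab reports 48 × 0.29 = 13.92
  Reflections 96 × 0.32 = 30.72
  Weekly reports 49 × 0.1 = 4.9
Sum = 68.67
Bonus: 68.67 + 1 = 69.67
69.67 is ≥ 69 and < 92 → Merit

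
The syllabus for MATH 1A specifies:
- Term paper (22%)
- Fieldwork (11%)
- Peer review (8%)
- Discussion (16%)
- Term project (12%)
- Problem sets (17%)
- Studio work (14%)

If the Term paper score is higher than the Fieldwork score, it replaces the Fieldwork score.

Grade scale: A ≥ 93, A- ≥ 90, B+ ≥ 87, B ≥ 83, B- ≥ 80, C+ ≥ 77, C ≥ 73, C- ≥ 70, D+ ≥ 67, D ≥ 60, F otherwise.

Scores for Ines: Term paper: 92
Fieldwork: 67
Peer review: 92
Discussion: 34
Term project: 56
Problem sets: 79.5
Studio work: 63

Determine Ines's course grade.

Term paper (92) > Fieldwork (67), so Fieldwork counts as 92.
Weighted total:
  Term paper 92 × 0.22 = 20.24
  Fieldwork 92 × 0.11 = 10.12
  Peer review 92 × 0.08 = 7.36
  Discussion 34 × 0.16 = 5.44
  Term project 56 × 0.12 = 6.72
  Problem sets 79.5 × 0.17 = 13.515
  Studio work 63 × 0.14 = 8.82
Sum = 72.215
72.215 is ≥ 70 and < 73 → C-

C-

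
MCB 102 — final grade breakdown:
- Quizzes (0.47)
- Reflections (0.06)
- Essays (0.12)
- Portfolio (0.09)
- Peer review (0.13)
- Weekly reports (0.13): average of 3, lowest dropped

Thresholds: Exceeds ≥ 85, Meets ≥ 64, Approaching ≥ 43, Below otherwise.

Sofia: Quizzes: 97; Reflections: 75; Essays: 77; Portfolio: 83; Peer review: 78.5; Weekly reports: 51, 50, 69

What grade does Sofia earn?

Weekly reports: drop 50 → average of remaining 2 = 120/2 = 60
Weighted total:
  Quizzes 97 × 0.47 = 45.59
  Reflections 75 × 0.06 = 4.5
  Essays 77 × 0.12 = 9.24
  Portfolio 83 × 0.09 = 7.47
  Peer review 78.5 × 0.13 = 10.205
  Weekly reports 60 × 0.13 = 7.8
Sum = 84.805
84.805 is ≥ 64 and < 85 → Meets

Meets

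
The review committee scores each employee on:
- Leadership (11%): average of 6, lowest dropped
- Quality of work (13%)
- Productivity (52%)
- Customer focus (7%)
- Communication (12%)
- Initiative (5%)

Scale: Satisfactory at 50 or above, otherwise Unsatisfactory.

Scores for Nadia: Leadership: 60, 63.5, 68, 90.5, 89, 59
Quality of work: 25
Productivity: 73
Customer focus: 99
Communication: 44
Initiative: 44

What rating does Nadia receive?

Leadership: drop 59 → average of remaining 5 = 371/5 = 74.2
Weighted total:
  Leadership 74.2 × 0.11 = 8.162
  Quality of work 25 × 0.13 = 3.25
  Productivity 73 × 0.52 = 37.96
  Customer focus 99 × 0.07 = 6.93
  Communication 44 × 0.12 = 5.28
  Initiative 44 × 0.05 = 2.2
Sum = 63.782
63.782 ≥ 50 → Satisfactory

Satisfactory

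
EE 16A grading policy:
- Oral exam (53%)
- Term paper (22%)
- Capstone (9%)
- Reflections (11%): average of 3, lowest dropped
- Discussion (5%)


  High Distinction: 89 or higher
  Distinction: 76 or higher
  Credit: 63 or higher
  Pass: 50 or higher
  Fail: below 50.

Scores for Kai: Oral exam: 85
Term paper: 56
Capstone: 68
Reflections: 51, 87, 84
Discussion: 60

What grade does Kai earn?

Reflections: drop 51 → average of remaining 2 = 171/2 = 85.5
Weighted total:
  Oral exam 85 × 0.53 = 45.05
  Term paper 56 × 0.22 = 12.32
  Capstone 68 × 0.09 = 6.12
  Reflections 85.5 × 0.11 = 9.405
  Discussion 60 × 0.05 = 3
Sum = 75.895
75.895 is ≥ 63 and < 76 → Credit

Credit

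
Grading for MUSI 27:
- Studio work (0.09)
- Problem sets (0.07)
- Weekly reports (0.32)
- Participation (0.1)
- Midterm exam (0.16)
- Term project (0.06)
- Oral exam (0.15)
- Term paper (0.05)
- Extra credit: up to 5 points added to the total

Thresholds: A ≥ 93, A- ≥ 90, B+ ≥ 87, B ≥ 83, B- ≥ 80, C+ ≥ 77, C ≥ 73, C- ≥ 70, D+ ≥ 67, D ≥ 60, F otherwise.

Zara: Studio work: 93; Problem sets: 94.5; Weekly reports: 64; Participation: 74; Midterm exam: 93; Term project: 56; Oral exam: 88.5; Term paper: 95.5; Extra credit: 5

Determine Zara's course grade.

Weighted total:
  Studio work 93 × 0.09 = 8.37
  Problem sets 94.5 × 0.07 = 6.615
  Weekly reports 64 × 0.32 = 20.48
  Participation 74 × 0.1 = 7.4
  Midterm exam 93 × 0.16 = 14.88
  Term project 56 × 0.06 = 3.36
  Oral exam 88.5 × 0.15 = 13.275
  Term paper 95.5 × 0.05 = 4.775
Sum = 79.155
Extra credit: 79.155 + 5 = 84.155
84.155 is ≥ 83 and < 87 → B

B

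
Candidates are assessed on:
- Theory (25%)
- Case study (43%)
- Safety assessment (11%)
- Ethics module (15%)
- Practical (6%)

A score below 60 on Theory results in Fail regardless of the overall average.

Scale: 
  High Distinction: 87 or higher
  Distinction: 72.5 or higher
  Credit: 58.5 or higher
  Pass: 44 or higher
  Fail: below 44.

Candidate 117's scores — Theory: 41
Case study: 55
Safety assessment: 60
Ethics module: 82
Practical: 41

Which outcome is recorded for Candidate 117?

Theory score 41 < 60: minimum not met.
Weighted total:
  Theory 41 × 0.25 = 10.25
  Case study 55 × 0.43 = 23.65
  Safety assessment 60 × 0.11 = 6.6
  Ethics module 82 × 0.15 = 12.3
  Practical 41 × 0.06 = 2.46
Sum = 55.26
Because the Theory minimum was not met, the result is Fail.

Fail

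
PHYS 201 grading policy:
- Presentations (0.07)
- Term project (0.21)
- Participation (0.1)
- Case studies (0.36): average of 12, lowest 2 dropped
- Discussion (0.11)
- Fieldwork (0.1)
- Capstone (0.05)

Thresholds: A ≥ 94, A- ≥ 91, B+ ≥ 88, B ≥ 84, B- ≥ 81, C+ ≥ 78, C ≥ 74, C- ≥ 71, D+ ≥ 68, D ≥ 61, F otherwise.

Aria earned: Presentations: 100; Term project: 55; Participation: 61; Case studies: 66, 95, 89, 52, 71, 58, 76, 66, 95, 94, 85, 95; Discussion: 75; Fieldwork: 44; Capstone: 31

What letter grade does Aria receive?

Case studies: drop 52, 58 → average of remaining 10 = 832/10 = 83.2
Weighted total:
  Presentations 100 × 0.07 = 7
  Term project 55 × 0.21 = 11.55
  Participation 61 × 0.1 = 6.1
  Case studies 83.2 × 0.36 = 29.952
  Discussion 75 × 0.11 = 8.25
  Fieldwork 44 × 0.1 = 4.4
  Capstone 31 × 0.05 = 1.55
Sum = 68.802
68.802 is ≥ 68 and < 71 → D+

D+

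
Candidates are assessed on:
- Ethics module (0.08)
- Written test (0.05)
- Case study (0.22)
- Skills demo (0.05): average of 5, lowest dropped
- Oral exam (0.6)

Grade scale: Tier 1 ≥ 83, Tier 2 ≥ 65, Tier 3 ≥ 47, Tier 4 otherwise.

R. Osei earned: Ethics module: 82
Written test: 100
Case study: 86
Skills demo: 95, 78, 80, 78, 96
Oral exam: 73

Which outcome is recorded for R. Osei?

Skills demo: drop 78 → average of remaining 4 = 349/4 = 87.25
Weighted total:
  Ethics module 82 × 0.08 = 6.56
  Written test 100 × 0.05 = 5
  Case study 86 × 0.22 = 18.92
  Skills demo 87.25 × 0.05 = 4.3625
  Oral exam 73 × 0.6 = 43.8
Sum = 78.6425
78.6425 is ≥ 65 and < 83 → Tier 2

Tier 2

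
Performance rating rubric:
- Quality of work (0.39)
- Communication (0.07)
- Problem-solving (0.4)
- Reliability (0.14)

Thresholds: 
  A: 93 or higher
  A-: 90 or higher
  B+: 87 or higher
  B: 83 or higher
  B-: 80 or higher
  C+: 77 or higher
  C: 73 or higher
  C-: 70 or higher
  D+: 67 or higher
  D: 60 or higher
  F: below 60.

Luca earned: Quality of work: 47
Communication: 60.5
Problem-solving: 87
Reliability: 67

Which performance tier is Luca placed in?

Weighted total:
  Quality of work 47 × 0.39 = 18.33
  Communication 60.5 × 0.07 = 4.235
  Problem-solving 87 × 0.4 = 34.8
  Reliability 67 × 0.14 = 9.38
Sum = 66.745
66.745 is ≥ 60 and < 67 → D

D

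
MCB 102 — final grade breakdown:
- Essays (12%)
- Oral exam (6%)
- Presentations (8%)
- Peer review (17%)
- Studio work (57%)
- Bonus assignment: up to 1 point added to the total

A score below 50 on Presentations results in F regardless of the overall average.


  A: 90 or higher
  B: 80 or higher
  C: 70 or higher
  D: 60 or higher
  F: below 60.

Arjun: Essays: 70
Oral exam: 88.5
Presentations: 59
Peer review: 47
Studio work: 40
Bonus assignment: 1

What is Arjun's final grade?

Presentations score 59 ≥ 50: minimum met.
Weighted total:
  Essays 70 × 0.12 = 8.4
  Oral exam 88.5 × 0.06 = 5.31
  Presentations 59 × 0.08 = 4.72
  Peer review 47 × 0.17 = 7.99
  Studio work 40 × 0.57 = 22.8
Sum = 49.22
Bonus assignment: 49.22 + 1 = 50.22
50.22 < 60 → F

F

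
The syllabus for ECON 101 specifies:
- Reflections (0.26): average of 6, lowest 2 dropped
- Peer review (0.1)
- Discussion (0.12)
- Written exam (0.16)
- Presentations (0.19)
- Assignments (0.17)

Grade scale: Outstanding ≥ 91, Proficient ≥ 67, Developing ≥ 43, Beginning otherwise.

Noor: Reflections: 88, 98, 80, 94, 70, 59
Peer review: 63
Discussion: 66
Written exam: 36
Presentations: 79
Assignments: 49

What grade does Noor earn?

Developing

Reflections: drop 59, 70 → average of remaining 4 = 360/4 = 90
Weighted total:
  Reflections 90 × 0.26 = 23.4
  Peer review 63 × 0.1 = 6.3
  Discussion 66 × 0.12 = 7.92
  Written exam 36 × 0.16 = 5.76
  Presentations 79 × 0.19 = 15.01
  Assignments 49 × 0.17 = 8.33
Sum = 66.72
66.72 is ≥ 43 and < 67 → Developing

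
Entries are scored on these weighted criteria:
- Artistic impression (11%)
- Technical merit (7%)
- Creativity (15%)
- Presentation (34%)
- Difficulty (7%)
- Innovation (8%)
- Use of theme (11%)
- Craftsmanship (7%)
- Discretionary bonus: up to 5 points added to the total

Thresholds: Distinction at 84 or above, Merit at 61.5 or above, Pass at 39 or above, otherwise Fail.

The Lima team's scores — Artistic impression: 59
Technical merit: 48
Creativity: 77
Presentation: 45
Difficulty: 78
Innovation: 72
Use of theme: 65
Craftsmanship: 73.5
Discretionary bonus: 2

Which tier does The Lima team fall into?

Weighted total:
  Artistic impression 59 × 0.11 = 6.49
  Technical merit 48 × 0.07 = 3.36
  Creativity 77 × 0.15 = 11.55
  Presentation 45 × 0.34 = 15.3
  Difficulty 78 × 0.07 = 5.46
  Innovation 72 × 0.08 = 5.76
  Use of theme 65 × 0.11 = 7.15
  Craftsmanship 73.5 × 0.07 = 5.145
Sum = 60.215
Discretionary bonus: 60.215 + 2 = 62.215
62.215 is ≥ 61.5 and < 84 → Merit

Merit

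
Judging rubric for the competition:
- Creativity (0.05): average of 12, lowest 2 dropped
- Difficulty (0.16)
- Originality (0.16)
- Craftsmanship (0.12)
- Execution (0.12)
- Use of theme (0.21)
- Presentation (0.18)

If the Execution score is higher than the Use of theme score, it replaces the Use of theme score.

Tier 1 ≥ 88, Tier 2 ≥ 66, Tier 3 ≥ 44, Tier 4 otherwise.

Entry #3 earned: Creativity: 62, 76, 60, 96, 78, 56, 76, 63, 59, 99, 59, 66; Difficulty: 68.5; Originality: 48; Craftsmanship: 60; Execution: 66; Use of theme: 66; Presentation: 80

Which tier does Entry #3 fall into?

Tier 3

Creativity: drop 56, 59 → average of remaining 10 = 735/10 = 73.5
Execution (66) ≤ Use of theme (66), so Use of theme stays at 66.
Weighted total:
  Creativity 73.5 × 0.05 = 3.675
  Difficulty 68.5 × 0.16 = 10.96
  Originality 48 × 0.16 = 7.68
  Craftsmanship 60 × 0.12 = 7.2
  Execution 66 × 0.12 = 7.92
  Use of theme 66 × 0.21 = 13.86
  Presentation 80 × 0.18 = 14.4
Sum = 65.695
65.695 is ≥ 44 and < 66 → Tier 3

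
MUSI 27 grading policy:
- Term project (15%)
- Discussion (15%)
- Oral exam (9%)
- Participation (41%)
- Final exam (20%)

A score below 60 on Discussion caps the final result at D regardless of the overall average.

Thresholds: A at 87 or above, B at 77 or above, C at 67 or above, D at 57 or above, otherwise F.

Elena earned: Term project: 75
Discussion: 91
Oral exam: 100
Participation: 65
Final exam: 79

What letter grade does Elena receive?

Discussion score 91 ≥ 60: minimum met.
Weighted total:
  Term project 75 × 0.15 = 11.25
  Discussion 91 × 0.15 = 13.65
  Oral exam 100 × 0.09 = 9
  Participation 65 × 0.41 = 26.65
  Final exam 79 × 0.2 = 15.8
Sum = 76.35
76.35 is ≥ 67 and < 77 → C

C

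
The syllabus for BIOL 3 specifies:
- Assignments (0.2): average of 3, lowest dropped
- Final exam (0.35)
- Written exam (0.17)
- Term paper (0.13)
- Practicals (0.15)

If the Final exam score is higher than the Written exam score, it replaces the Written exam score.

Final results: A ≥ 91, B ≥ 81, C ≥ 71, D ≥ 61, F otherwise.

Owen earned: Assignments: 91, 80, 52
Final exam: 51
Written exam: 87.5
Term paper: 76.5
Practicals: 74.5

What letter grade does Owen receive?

Assignments: drop 52 → average of remaining 2 = 171/2 = 85.5
Final exam (51) ≤ Written exam (87.5), so Written exam stays at 87.5.
Weighted total:
  Assignments 85.5 × 0.2 = 17.1
  Final exam 51 × 0.35 = 17.85
  Written exam 87.5 × 0.17 = 14.875
  Term paper 76.5 × 0.13 = 9.945
  Practicals 74.5 × 0.15 = 11.175
Sum = 70.945
70.945 is ≥ 61 and < 71 → D

D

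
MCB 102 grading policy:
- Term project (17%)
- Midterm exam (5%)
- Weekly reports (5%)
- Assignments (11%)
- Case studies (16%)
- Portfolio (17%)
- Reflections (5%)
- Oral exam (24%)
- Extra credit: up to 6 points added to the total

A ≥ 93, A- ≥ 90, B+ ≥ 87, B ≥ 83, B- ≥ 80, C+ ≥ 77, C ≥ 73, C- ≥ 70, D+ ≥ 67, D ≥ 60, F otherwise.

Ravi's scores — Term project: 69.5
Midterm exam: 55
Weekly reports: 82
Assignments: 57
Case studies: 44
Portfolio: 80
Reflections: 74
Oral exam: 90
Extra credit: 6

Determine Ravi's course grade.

C

Weighted total:
  Term project 69.5 × 0.17 = 11.815
  Midterm exam 55 × 0.05 = 2.75
  Weekly reports 82 × 0.05 = 4.1
  Assignments 57 × 0.11 = 6.27
  Case studies 44 × 0.16 = 7.04
  Portfolio 80 × 0.17 = 13.6
  Reflections 74 × 0.05 = 3.7
  Oral exam 90 × 0.24 = 21.6
Sum = 70.875
Extra credit: 70.875 + 6 = 76.875
76.875 is ≥ 73 and < 77 → C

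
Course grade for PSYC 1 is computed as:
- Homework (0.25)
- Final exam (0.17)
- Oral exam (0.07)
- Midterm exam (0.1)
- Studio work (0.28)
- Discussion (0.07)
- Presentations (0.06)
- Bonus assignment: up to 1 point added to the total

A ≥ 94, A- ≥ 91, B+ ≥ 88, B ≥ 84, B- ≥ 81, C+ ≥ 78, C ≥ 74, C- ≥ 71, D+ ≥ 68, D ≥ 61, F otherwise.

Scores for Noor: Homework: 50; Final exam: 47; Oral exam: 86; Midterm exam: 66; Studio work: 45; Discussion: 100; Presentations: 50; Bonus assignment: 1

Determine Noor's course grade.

F

Weighted total:
  Homework 50 × 0.25 = 12.5
  Final exam 47 × 0.17 = 7.99
  Oral exam 86 × 0.07 = 6.02
  Midterm exam 66 × 0.1 = 6.6
  Studio work 45 × 0.28 = 12.6
  Discussion 100 × 0.07 = 7
  Presentations 50 × 0.06 = 3
Sum = 55.71
Bonus assignment: 55.71 + 1 = 56.71
56.71 < 61 → F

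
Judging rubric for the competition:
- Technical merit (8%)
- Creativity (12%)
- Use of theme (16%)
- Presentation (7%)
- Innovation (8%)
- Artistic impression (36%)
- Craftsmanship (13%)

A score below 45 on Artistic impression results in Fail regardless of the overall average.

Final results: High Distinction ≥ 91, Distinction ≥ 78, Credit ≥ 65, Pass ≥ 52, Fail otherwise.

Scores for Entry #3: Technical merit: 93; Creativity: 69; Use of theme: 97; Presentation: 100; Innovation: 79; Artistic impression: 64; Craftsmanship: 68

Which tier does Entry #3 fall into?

Credit

Artistic impression score 64 ≥ 45: minimum met.
Weighted total:
  Technical merit 93 × 0.08 = 7.44
  Creativity 69 × 0.12 = 8.28
  Use of theme 97 × 0.16 = 15.52
  Presentation 100 × 0.07 = 7
  Innovation 79 × 0.08 = 6.32
  Artistic impression 64 × 0.36 = 23.04
  Craftsmanship 68 × 0.13 = 8.84
Sum = 76.44
76.44 is ≥ 65 and < 78 → Credit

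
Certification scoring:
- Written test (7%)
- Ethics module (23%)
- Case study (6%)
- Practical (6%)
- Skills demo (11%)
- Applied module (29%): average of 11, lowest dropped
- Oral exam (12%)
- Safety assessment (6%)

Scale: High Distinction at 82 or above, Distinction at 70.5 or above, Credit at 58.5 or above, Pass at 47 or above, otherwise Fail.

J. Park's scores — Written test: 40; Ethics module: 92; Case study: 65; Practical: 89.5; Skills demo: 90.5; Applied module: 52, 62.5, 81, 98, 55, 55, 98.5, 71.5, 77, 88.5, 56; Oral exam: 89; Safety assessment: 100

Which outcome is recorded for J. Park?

Distinction

Applied module: drop 52 → average of remaining 10 = 743/10 = 74.3
Weighted total:
  Written test 40 × 0.07 = 2.8
  Ethics module 92 × 0.23 = 21.16
  Case study 65 × 0.06 = 3.9
  Practical 89.5 × 0.06 = 5.37
  Skills demo 90.5 × 0.11 = 9.955
  Applied module 74.3 × 0.29 = 21.547
  Oral exam 89 × 0.12 = 10.68
  Safety assessment 100 × 0.06 = 6
Sum = 81.412
81.412 is ≥ 70.5 and < 82 → Distinction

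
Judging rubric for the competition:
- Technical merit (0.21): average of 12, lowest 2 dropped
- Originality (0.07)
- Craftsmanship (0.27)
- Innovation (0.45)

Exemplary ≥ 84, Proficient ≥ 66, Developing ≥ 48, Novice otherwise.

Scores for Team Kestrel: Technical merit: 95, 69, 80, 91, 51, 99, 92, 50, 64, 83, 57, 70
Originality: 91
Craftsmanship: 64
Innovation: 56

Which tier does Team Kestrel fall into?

Developing

Technical merit: drop 50, 51 → average of remaining 10 = 800/10 = 80
Weighted total:
  Technical merit 80 × 0.21 = 16.8
  Originality 91 × 0.07 = 6.37
  Craftsmanship 64 × 0.27 = 17.28
  Innovation 56 × 0.45 = 25.2
Sum = 65.65
65.65 is ≥ 48 and < 66 → Developing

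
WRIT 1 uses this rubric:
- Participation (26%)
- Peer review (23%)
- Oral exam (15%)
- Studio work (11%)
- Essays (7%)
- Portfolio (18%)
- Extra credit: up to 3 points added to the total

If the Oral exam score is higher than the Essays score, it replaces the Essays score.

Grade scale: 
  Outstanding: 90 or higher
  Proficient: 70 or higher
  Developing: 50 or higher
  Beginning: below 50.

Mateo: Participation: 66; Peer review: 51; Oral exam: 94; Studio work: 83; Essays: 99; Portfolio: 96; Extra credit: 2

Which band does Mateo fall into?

Proficient

Oral exam (94) ≤ Essays (99), so Essays stays at 99.
Weighted total:
  Participation 66 × 0.26 = 17.16
  Peer review 51 × 0.23 = 11.73
  Oral exam 94 × 0.15 = 14.1
  Studio work 83 × 0.11 = 9.13
  Essays 99 × 0.07 = 6.93
  Portfolio 96 × 0.18 = 17.28
Sum = 76.33
Extra credit: 76.33 + 2 = 78.33
78.33 is ≥ 70 and < 90 → Proficient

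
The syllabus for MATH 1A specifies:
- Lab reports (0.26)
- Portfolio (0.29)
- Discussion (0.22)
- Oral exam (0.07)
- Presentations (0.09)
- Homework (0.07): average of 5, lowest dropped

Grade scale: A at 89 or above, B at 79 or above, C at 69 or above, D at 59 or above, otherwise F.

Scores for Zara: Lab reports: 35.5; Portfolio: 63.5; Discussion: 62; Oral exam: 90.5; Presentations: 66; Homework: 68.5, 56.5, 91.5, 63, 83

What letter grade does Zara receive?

Homework: drop 56.5 → average of remaining 4 = 306/4 = 76.5
Weighted total:
  Lab reports 35.5 × 0.26 = 9.23
  Portfolio 63.5 × 0.29 = 18.415
  Discussion 62 × 0.22 = 13.64
  Oral exam 90.5 × 0.07 = 6.335
  Presentations 66 × 0.09 = 5.94
  Homework 76.5 × 0.07 = 5.355
Sum = 58.915
58.915 < 59 → F

F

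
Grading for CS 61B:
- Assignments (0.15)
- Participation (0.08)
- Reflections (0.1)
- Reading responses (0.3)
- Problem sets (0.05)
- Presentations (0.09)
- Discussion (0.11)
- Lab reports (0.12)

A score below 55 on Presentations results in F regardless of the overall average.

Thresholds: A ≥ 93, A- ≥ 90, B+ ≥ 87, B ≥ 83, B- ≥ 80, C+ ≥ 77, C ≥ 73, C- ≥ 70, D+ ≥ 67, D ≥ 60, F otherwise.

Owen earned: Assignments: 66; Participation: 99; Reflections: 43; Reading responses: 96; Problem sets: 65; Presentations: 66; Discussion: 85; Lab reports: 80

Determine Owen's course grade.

Presentations score 66 ≥ 55: minimum met.
Weighted total:
  Assignments 66 × 0.15 = 9.9
  Participation 99 × 0.08 = 7.92
  Reflections 43 × 0.1 = 4.3
  Reading responses 96 × 0.3 = 28.8
  Problem sets 65 × 0.05 = 3.25
  Presentations 66 × 0.09 = 5.94
  Discussion 85 × 0.11 = 9.35
  Lab reports 80 × 0.12 = 9.6
Sum = 79.06
79.06 is ≥ 77 and < 80 → C+

C+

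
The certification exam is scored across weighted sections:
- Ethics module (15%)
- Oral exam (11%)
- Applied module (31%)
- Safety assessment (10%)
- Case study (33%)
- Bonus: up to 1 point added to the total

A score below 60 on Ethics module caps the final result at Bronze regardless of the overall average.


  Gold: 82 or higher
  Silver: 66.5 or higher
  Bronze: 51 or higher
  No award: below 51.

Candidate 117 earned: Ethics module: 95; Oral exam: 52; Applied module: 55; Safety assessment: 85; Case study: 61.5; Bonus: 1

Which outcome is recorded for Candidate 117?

Silver

Ethics module score 95 ≥ 60: minimum met.
Weighted total:
  Ethics module 95 × 0.15 = 14.25
  Oral exam 52 × 0.11 = 5.72
  Applied module 55 × 0.31 = 17.05
  Safety assessment 85 × 0.1 = 8.5
  Case study 61.5 × 0.33 = 20.295
Sum = 65.815
Bonus: 65.815 + 1 = 66.815
66.815 is ≥ 66.5 and < 82 → Silver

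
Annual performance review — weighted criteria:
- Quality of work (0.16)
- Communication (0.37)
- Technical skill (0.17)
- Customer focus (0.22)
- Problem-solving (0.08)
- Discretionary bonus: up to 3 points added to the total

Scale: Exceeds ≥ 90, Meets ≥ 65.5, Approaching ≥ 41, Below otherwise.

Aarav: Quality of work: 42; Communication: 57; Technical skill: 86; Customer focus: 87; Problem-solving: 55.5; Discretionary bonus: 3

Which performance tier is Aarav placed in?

Meets

Weighted total:
  Quality of work 42 × 0.16 = 6.72
  Communication 57 × 0.37 = 21.09
  Technical skill 86 × 0.17 = 14.62
  Customer focus 87 × 0.22 = 19.14
  Problem-solving 55.5 × 0.08 = 4.44
Sum = 66.01
Discretionary bonus: 66.01 + 3 = 69.01
69.01 is ≥ 65.5 and < 90 → Meets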